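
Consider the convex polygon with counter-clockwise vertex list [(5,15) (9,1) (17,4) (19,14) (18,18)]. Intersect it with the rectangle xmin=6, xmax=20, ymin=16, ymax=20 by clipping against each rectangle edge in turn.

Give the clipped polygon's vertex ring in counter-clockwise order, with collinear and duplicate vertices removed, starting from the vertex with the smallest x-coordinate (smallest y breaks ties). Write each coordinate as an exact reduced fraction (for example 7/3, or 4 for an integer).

Clipped polygon: [(28/3,16) (37/2,16) (18,18)]

1. After x ≥ 6: [(6,198/13) (6,23/2) (9,1) (17,4) (19,14) (18,18)]
2. After x ≤ 20: [(6,198/13) (6,23/2) (9,1) (17,4) (19,14) (18,18)]
3. After y ≥ 16: [(28/3,16) (37/2,16) (18,18)]
4. After y ≤ 20: [(28/3,16) (37/2,16) (18,18)]
5. Canonical ring: [(28/3,16) (37/2,16) (18,18)]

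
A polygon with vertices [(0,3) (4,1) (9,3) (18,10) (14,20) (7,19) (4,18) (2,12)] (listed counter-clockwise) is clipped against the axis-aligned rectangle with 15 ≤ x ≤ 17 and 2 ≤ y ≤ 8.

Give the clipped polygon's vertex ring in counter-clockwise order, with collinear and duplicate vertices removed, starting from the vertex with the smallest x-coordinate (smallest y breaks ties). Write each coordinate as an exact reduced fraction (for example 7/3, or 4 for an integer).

1. After x ≥ 15: [(15,23/3) (18,10) (15,35/2)]
2. After x ≤ 17: [(15,23/3) (17,83/9) (17,25/2) (15,35/2)]
3. After y ≥ 2: [(15,23/3) (17,83/9) (17,25/2) (15,35/2)]
4. After y ≤ 8: [(15,8) (15,23/3) (108/7,8)]
5. Canonical ring: [(15,23/3) (108/7,8) (15,8)]

Clipped polygon: [(15,23/3) (108/7,8) (15,8)]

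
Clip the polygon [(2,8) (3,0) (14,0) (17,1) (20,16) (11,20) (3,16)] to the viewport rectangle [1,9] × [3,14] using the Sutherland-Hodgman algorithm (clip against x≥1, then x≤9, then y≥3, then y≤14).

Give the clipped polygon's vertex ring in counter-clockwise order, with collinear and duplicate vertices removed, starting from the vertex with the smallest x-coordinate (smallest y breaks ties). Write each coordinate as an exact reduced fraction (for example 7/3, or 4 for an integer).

1. After x ≥ 1: [(2,8) (3,0) (14,0) (17,1) (20,16) (11,20) (3,16)]
2. After x ≤ 9: [(2,8) (3,0) (9,0) (9,19) (3,16)]
3. After y ≥ 3: [(2,8) (21/8,3) (9,3) (9,19) (3,16)]
4. After y ≤ 14: [(11/4,14) (2,8) (21/8,3) (9,3) (9,14)]
5. Canonical ring: [(2,8) (21/8,3) (9,3) (9,14) (11/4,14)]

Clipped polygon: [(2,8) (21/8,3) (9,3) (9,14) (11/4,14)]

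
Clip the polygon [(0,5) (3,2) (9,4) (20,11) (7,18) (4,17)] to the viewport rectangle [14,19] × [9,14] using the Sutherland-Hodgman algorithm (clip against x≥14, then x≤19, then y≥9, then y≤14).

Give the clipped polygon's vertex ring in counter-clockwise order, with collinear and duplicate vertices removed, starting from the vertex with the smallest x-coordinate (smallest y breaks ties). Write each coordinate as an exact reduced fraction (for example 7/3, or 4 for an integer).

1. After x ≥ 14: [(14,79/11) (20,11) (14,185/13)]
2. After x ≤ 19: [(14,79/11) (19,114/11) (19,150/13) (14,185/13)]
3. After y ≥ 9: [(14,9) (118/7,9) (19,114/11) (19,150/13) (14,185/13)]
4. After y ≤ 14: [(14,14) (14,9) (118/7,9) (19,114/11) (19,150/13) (101/7,14)]
5. Canonical ring: [(14,9) (118/7,9) (19,114/11) (19,150/13) (101/7,14) (14,14)]

Clipped polygon: [(14,9) (118/7,9) (19,114/11) (19,150/13) (101/7,14) (14,14)]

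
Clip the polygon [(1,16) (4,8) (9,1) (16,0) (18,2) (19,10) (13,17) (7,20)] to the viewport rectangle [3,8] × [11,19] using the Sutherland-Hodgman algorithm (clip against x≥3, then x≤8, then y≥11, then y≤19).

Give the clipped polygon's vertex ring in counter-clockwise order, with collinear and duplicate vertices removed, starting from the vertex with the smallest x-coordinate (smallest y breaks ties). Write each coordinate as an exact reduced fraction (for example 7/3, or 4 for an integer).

1. After x ≥ 3: [(3,52/3) (3,32/3) (4,8) (9,1) (16,0) (18,2) (19,10) (13,17) (7,20)]
2. After x ≤ 8: [(3,52/3) (3,32/3) (4,8) (8,12/5) (8,39/2) (7,20)]
3. After y ≥ 11: [(3,52/3) (3,11) (8,11) (8,39/2) (7,20)]
4. After y ≤ 19: [(11/2,19) (3,52/3) (3,11) (8,11) (8,19)]
5. Canonical ring: [(3,11) (8,11) (8,19) (11/2,19) (3,52/3)]

Clipped polygon: [(3,11) (8,11) (8,19) (11/2,19) (3,52/3)]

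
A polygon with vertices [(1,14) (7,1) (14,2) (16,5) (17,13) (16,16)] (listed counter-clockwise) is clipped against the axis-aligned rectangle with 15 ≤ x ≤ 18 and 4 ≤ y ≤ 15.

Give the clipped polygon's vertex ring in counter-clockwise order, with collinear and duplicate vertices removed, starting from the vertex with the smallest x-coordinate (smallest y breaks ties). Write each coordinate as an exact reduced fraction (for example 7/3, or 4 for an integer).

1. After x ≥ 15: [(15,238/15) (15,7/2) (16,5) (17,13) (16,16)]
2. After x ≤ 18: [(15,238/15) (15,7/2) (16,5) (17,13) (16,16)]
3. After y ≥ 4: [(15,238/15) (15,4) (46/3,4) (16,5) (17,13) (16,16)]
4. After y ≤ 15: [(15,15) (15,4) (46/3,4) (16,5) (17,13) (49/3,15)]
5. Canonical ring: [(15,4) (46/3,4) (16,5) (17,13) (49/3,15) (15,15)]

Clipped polygon: [(15,4) (46/3,4) (16,5) (17,13) (49/3,15) (15,15)]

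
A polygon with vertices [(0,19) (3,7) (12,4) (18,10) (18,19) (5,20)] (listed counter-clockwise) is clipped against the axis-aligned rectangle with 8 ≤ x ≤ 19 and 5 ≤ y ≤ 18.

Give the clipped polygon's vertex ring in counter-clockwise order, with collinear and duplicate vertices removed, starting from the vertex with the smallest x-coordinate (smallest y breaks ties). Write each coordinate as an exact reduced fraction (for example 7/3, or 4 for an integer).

1. After x ≥ 8: [(8,16/3) (12,4) (18,10) (18,19) (8,257/13)]
2. After x ≤ 19: [(8,16/3) (12,4) (18,10) (18,19) (8,257/13)]
3. After y ≥ 5: [(8,16/3) (9,5) (13,5) (18,10) (18,19) (8,257/13)]
4. After y ≤ 18: [(8,18) (8,16/3) (9,5) (13,5) (18,10) (18,18)]
5. Canonical ring: [(8,16/3) (9,5) (13,5) (18,10) (18,18) (8,18)]

Clipped polygon: [(8,16/3) (9,5) (13,5) (18,10) (18,18) (8,18)]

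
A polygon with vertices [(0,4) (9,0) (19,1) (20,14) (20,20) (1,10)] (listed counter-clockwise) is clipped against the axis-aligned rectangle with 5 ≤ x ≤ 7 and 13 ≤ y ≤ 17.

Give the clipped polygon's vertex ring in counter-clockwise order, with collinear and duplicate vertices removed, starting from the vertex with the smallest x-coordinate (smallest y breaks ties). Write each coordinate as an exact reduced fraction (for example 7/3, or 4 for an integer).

1. After x ≥ 5: [(5,16/9) (9,0) (19,1) (20,14) (20,20) (5,230/19)]
2. After x ≤ 7: [(5,16/9) (7,8/9) (7,250/19) (5,230/19)]
3. After y ≥ 13: [(7,13) (7,250/19) (67/10,13)]
4. After y ≤ 17: [(7,13) (7,250/19) (67/10,13)]
5. Canonical ring: [(67/10,13) (7,13) (7,250/19)]

Clipped polygon: [(67/10,13) (7,13) (7,250/19)]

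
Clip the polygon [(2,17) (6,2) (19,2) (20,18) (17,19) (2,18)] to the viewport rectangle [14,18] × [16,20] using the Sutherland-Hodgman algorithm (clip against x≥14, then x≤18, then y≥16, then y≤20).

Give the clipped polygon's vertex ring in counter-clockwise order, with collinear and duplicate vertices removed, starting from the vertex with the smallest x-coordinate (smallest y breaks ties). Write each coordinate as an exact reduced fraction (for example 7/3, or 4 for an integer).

1. After x ≥ 14: [(14,2) (19,2) (20,18) (17,19) (14,94/5)]
2. After x ≤ 18: [(14,2) (18,2) (18,56/3) (17,19) (14,94/5)]
3. After y ≥ 16: [(14,16) (18,16) (18,56/3) (17,19) (14,94/5)]
4. After y ≤ 20: [(14,16) (18,16) (18,56/3) (17,19) (14,94/5)]
5. Canonical ring: [(14,16) (18,16) (18,56/3) (17,19) (14,94/5)]

Clipped polygon: [(14,16) (18,16) (18,56/3) (17,19) (14,94/5)]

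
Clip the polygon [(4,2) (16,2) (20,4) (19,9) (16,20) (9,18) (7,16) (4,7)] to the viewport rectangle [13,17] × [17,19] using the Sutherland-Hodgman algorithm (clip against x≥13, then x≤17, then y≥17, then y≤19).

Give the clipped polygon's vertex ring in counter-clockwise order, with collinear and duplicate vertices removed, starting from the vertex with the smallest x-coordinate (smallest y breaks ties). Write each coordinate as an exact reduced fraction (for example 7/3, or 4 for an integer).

Clipped polygon: [(13,17) (185/11,17) (179/11,19) (13,19)]

1. After x ≥ 13: [(13,2) (16,2) (20,4) (19,9) (16,20) (13,134/7)]
2. After x ≤ 17: [(13,2) (16,2) (17,5/2) (17,49/3) (16,20) (13,134/7)]
3. After y ≥ 17: [(13,17) (185/11,17) (16,20) (13,134/7)]
4. After y ≤ 19: [(13,19) (13,17) (185/11,17) (179/11,19)]
5. Canonical ring: [(13,17) (185/11,17) (179/11,19) (13,19)]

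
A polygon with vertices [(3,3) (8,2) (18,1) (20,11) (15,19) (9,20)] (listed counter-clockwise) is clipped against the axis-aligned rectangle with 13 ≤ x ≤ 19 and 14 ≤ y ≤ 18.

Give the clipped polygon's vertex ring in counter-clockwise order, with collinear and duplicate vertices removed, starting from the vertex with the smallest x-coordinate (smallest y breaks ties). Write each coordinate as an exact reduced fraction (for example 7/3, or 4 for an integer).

1. After x ≥ 13: [(13,3/2) (18,1) (20,11) (15,19) (13,58/3)]
2. After x ≤ 19: [(13,3/2) (18,1) (19,6) (19,63/5) (15,19) (13,58/3)]
3. After y ≥ 14: [(13,14) (145/8,14) (15,19) (13,58/3)]
4. After y ≤ 18: [(13,18) (13,14) (145/8,14) (125/8,18)]
5. Canonical ring: [(13,14) (145/8,14) (125/8,18) (13,18)]

Clipped polygon: [(13,14) (145/8,14) (125/8,18) (13,18)]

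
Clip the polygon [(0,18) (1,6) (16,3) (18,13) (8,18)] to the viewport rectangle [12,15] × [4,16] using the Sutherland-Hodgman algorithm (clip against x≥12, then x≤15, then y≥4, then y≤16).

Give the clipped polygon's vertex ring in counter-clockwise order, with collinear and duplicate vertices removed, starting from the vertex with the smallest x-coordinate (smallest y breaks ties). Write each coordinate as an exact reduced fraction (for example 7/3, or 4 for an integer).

1. After x ≥ 12: [(12,19/5) (16,3) (18,13) (12,16)]
2. After x ≤ 15: [(12,19/5) (15,16/5) (15,29/2) (12,16)]
3. After y ≥ 4: [(12,4) (15,4) (15,29/2) (12,16)]
4. After y ≤ 16: [(12,4) (15,4) (15,29/2) (12,16)]
5. Canonical ring: [(12,4) (15,4) (15,29/2) (12,16)]

Clipped polygon: [(12,4) (15,4) (15,29/2) (12,16)]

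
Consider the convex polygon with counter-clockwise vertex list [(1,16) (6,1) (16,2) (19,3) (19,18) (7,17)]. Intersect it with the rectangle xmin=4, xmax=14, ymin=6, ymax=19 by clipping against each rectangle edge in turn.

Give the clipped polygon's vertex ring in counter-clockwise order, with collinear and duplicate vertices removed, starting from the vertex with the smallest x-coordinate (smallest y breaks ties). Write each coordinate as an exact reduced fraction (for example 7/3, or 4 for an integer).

Clipped polygon: [(4,7) (13/3,6) (14,6) (14,211/12) (7,17) (4,33/2)]

1. After x ≥ 4: [(4,33/2) (4,7) (6,1) (16,2) (19,3) (19,18) (7,17)]
2. After x ≤ 14: [(4,33/2) (4,7) (6,1) (14,9/5) (14,211/12) (7,17)]
3. After y ≥ 6: [(4,33/2) (4,7) (13/3,6) (14,6) (14,211/12) (7,17)]
4. After y ≤ 19: [(4,33/2) (4,7) (13/3,6) (14,6) (14,211/12) (7,17)]
5. Canonical ring: [(4,7) (13/3,6) (14,6) (14,211/12) (7,17) (4,33/2)]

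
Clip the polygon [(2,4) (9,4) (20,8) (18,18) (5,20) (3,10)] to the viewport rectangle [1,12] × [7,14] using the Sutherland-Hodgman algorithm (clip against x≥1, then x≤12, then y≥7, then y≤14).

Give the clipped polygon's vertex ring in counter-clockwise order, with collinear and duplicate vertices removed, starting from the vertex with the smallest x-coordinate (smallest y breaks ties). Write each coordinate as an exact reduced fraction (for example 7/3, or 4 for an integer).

1. After x ≥ 1: [(2,4) (9,4) (20,8) (18,18) (5,20) (3,10)]
2. After x ≤ 12: [(2,4) (9,4) (12,56/11) (12,246/13) (5,20) (3,10)]
3. After y ≥ 7: [(5/2,7) (12,7) (12,246/13) (5,20) (3,10)]
4. After y ≤ 14: [(5/2,7) (12,7) (12,14) (19/5,14) (3,10)]
5. Canonical ring: [(5/2,7) (12,7) (12,14) (19/5,14) (3,10)]

Clipped polygon: [(5/2,7) (12,7) (12,14) (19/5,14) (3,10)]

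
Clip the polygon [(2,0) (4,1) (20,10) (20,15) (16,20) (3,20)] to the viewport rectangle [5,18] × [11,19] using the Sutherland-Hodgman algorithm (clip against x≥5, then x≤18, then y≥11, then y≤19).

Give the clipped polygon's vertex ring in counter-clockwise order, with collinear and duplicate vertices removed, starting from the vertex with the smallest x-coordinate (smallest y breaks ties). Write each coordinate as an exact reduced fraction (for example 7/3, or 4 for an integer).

Clipped polygon: [(5,11) (18,11) (18,35/2) (84/5,19) (5,19)]

1. After x ≥ 5: [(5,25/16) (20,10) (20,15) (16,20) (5,20)]
2. After x ≤ 18: [(5,25/16) (18,71/8) (18,35/2) (16,20) (5,20)]
3. After y ≥ 11: [(5,11) (18,11) (18,35/2) (16,20) (5,20)]
4. After y ≤ 19: [(5,19) (5,11) (18,11) (18,35/2) (84/5,19)]
5. Canonical ring: [(5,11) (18,11) (18,35/2) (84/5,19) (5,19)]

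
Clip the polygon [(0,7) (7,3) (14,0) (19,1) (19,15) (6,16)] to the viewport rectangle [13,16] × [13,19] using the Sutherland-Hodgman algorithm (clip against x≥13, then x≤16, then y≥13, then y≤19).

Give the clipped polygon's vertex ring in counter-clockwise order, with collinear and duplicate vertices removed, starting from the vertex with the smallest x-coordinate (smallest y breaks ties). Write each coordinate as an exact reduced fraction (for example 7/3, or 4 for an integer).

Clipped polygon: [(13,13) (16,13) (16,198/13) (13,201/13)]

1. After x ≥ 13: [(13,3/7) (14,0) (19,1) (19,15) (13,201/13)]
2. After x ≤ 16: [(13,3/7) (14,0) (16,2/5) (16,198/13) (13,201/13)]
3. After y ≥ 13: [(13,13) (16,13) (16,198/13) (13,201/13)]
4. After y ≤ 19: [(13,13) (16,13) (16,198/13) (13,201/13)]
5. Canonical ring: [(13,13) (16,13) (16,198/13) (13,201/13)]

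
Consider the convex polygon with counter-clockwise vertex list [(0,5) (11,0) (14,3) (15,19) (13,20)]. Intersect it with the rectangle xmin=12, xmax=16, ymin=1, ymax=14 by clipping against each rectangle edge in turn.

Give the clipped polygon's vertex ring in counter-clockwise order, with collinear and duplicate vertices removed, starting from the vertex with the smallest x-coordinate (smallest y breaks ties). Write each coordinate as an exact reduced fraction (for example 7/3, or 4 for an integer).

Clipped polygon: [(12,1) (14,3) (235/16,14) (12,14)]

1. After x ≥ 12: [(12,245/13) (12,1) (14,3) (15,19) (13,20)]
2. After x ≤ 16: [(12,245/13) (12,1) (14,3) (15,19) (13,20)]
3. After y ≥ 1: [(12,245/13) (12,1) (14,3) (15,19) (13,20)]
4. After y ≤ 14: [(12,14) (12,1) (14,3) (235/16,14)]
5. Canonical ring: [(12,1) (14,3) (235/16,14) (12,14)]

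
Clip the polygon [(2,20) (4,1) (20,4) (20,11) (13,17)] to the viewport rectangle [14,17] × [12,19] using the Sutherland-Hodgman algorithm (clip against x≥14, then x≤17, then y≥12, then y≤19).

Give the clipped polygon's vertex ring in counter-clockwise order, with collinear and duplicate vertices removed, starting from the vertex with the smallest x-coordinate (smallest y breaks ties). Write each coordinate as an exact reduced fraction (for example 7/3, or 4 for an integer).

Clipped polygon: [(14,12) (17,12) (17,95/7) (14,113/7)]

1. After x ≥ 14: [(14,23/8) (20,4) (20,11) (14,113/7)]
2. After x ≤ 17: [(14,23/8) (17,55/16) (17,95/7) (14,113/7)]
3. After y ≥ 12: [(14,12) (17,12) (17,95/7) (14,113/7)]
4. After y ≤ 19: [(14,12) (17,12) (17,95/7) (14,113/7)]
5. Canonical ring: [(14,12) (17,12) (17,95/7) (14,113/7)]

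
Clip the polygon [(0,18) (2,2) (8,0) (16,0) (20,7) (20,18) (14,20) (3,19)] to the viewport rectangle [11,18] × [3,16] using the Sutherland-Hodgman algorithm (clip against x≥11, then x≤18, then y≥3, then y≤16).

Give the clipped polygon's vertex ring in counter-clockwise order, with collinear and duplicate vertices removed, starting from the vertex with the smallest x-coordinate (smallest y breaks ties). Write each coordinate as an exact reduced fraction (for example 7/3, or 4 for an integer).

Clipped polygon: [(11,3) (124/7,3) (18,7/2) (18,16) (11,16)]

1. After x ≥ 11: [(11,0) (16,0) (20,7) (20,18) (14,20) (11,217/11)]
2. After x ≤ 18: [(11,0) (16,0) (18,7/2) (18,56/3) (14,20) (11,217/11)]
3. After y ≥ 3: [(11,3) (124/7,3) (18,7/2) (18,56/3) (14,20) (11,217/11)]
4. After y ≤ 16: [(11,16) (11,3) (124/7,3) (18,7/2) (18,16)]
5. Canonical ring: [(11,3) (124/7,3) (18,7/2) (18,16) (11,16)]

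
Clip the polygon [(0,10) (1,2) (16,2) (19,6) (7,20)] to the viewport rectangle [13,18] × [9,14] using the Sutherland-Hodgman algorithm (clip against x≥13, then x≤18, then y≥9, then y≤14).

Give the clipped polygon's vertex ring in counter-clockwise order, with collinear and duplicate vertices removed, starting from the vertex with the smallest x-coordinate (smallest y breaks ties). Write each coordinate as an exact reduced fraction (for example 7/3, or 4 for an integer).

1. After x ≥ 13: [(13,2) (16,2) (19,6) (13,13)]
2. After x ≤ 18: [(13,2) (16,2) (18,14/3) (18,43/6) (13,13)]
3. After y ≥ 9: [(13,9) (115/7,9) (13,13)]
4. After y ≤ 14: [(13,9) (115/7,9) (13,13)]
5. Canonical ring: [(13,9) (115/7,9) (13,13)]

Clipped polygon: [(13,9) (115/7,9) (13,13)]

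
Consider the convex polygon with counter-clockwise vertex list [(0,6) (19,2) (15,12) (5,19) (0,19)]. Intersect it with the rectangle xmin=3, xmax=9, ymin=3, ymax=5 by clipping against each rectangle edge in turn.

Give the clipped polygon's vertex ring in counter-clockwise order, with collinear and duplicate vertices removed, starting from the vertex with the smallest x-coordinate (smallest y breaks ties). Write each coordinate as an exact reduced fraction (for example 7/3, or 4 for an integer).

Clipped polygon: [(19/4,5) (9,78/19) (9,5)]

1. After x ≥ 3: [(3,102/19) (19,2) (15,12) (5,19) (3,19)]
2. After x ≤ 9: [(3,102/19) (9,78/19) (9,81/5) (5,19) (3,19)]
3. After y ≥ 3: [(3,102/19) (9,78/19) (9,81/5) (5,19) (3,19)]
4. After y ≤ 5: [(19/4,5) (9,78/19) (9,5)]
5. Canonical ring: [(19/4,5) (9,78/19) (9,5)]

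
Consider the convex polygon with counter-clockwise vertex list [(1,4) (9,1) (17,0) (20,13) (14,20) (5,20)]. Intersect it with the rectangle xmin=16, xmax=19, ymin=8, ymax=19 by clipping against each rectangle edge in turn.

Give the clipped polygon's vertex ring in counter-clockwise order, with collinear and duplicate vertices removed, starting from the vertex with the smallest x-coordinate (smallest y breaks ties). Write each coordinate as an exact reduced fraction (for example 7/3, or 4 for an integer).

1. After x ≥ 16: [(16,1/8) (17,0) (20,13) (16,53/3)]
2. After x ≤ 19: [(16,1/8) (17,0) (19,26/3) (19,85/6) (16,53/3)]
3. After y ≥ 8: [(16,8) (245/13,8) (19,26/3) (19,85/6) (16,53/3)]
4. After y ≤ 19: [(16,8) (245/13,8) (19,26/3) (19,85/6) (16,53/3)]
5. Canonical ring: [(16,8) (245/13,8) (19,26/3) (19,85/6) (16,53/3)]

Clipped polygon: [(16,8) (245/13,8) (19,26/3) (19,85/6) (16,53/3)]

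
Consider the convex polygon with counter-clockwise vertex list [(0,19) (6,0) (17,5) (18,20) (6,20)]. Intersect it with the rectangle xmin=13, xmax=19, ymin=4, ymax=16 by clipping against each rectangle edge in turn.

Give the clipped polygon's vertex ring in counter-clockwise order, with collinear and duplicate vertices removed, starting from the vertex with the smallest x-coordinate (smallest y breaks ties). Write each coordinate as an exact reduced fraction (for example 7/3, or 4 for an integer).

1. After x ≥ 13: [(13,35/11) (17,5) (18,20) (13,20)]
2. After x ≤ 19: [(13,35/11) (17,5) (18,20) (13,20)]
3. After y ≥ 4: [(13,4) (74/5,4) (17,5) (18,20) (13,20)]
4. After y ≤ 16: [(13,16) (13,4) (74/5,4) (17,5) (266/15,16)]
5. Canonical ring: [(13,4) (74/5,4) (17,5) (266/15,16) (13,16)]

Clipped polygon: [(13,4) (74/5,4) (17,5) (266/15,16) (13,16)]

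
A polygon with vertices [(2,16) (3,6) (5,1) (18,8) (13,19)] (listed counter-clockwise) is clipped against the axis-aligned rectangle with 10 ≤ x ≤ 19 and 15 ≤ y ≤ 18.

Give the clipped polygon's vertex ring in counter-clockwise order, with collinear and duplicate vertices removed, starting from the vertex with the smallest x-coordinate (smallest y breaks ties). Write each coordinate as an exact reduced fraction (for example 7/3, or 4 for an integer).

1. After x ≥ 10: [(10,200/11) (10,48/13) (18,8) (13,19)]
2. After x ≤ 19: [(10,200/11) (10,48/13) (18,8) (13,19)]
3. After y ≥ 15: [(10,200/11) (10,15) (163/11,15) (13,19)]
4. After y ≤ 18: [(10,18) (10,15) (163/11,15) (148/11,18)]
5. Canonical ring: [(10,15) (163/11,15) (148/11,18) (10,18)]

Clipped polygon: [(10,15) (163/11,15) (148/11,18) (10,18)]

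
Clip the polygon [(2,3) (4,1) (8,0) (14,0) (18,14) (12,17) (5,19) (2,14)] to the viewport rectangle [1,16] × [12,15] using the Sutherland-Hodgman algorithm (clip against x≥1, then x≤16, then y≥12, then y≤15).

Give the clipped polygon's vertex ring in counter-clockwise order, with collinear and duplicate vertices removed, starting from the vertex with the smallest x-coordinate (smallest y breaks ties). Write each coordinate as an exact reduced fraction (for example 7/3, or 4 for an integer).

1. After x ≥ 1: [(2,3) (4,1) (8,0) (14,0) (18,14) (12,17) (5,19) (2,14)]
2. After x ≤ 16: [(2,3) (4,1) (8,0) (14,0) (16,7) (16,15) (12,17) (5,19) (2,14)]
3. After y ≥ 12: [(2,12) (16,12) (16,15) (12,17) (5,19) (2,14)]
4. After y ≤ 15: [(2,12) (16,12) (16,15) (16,15) (13/5,15) (2,14)]
5. Canonical ring: [(2,12) (16,12) (16,15) (13/5,15) (2,14)]

Clipped polygon: [(2,12) (16,12) (16,15) (13/5,15) (2,14)]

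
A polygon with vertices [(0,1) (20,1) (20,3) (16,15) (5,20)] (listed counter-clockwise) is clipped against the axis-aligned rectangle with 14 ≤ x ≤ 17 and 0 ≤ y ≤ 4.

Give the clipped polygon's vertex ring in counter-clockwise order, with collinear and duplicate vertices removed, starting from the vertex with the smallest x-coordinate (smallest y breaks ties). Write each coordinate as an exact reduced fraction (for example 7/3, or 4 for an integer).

1. After x ≥ 14: [(14,1) (20,1) (20,3) (16,15) (14,175/11)]
2. After x ≤ 17: [(14,1) (17,1) (17,12) (16,15) (14,175/11)]
3. After y ≥ 0: [(14,1) (17,1) (17,12) (16,15) (14,175/11)]
4. After y ≤ 4: [(14,4) (14,1) (17,1) (17,4)]
5. Canonical ring: [(14,1) (17,1) (17,4) (14,4)]

Clipped polygon: [(14,1) (17,1) (17,4) (14,4)]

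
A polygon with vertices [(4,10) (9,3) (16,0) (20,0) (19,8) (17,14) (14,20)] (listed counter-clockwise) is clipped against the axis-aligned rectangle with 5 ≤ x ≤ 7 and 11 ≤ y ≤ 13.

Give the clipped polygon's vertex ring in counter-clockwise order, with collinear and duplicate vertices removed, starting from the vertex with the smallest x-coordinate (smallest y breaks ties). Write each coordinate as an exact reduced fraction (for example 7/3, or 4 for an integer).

1. After x ≥ 5: [(5,11) (5,43/5) (9,3) (16,0) (20,0) (19,8) (17,14) (14,20)]
2. After x ≤ 7: [(7,13) (5,11) (5,43/5) (7,29/5)]
3. After y ≥ 11: [(7,11) (7,13) (5,11) (5,11)]
4. After y ≤ 13: [(7,11) (7,13) (5,11) (5,11)]
5. Canonical ring: [(5,11) (7,11) (7,13)]

Clipped polygon: [(5,11) (7,11) (7,13)]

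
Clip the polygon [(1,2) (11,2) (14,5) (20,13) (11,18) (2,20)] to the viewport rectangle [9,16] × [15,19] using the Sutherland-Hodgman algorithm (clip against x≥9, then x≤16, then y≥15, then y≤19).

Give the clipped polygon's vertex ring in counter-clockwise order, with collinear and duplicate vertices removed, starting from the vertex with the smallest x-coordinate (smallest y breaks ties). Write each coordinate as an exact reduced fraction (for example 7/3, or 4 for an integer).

Clipped polygon: [(9,15) (16,15) (16,137/9) (11,18) (9,166/9)]

1. After x ≥ 9: [(9,2) (11,2) (14,5) (20,13) (11,18) (9,166/9)]
2. After x ≤ 16: [(9,2) (11,2) (14,5) (16,23/3) (16,137/9) (11,18) (9,166/9)]
3. After y ≥ 15: [(9,15) (16,15) (16,137/9) (11,18) (9,166/9)]
4. After y ≤ 19: [(9,15) (16,15) (16,137/9) (11,18) (9,166/9)]
5. Canonical ring: [(9,15) (16,15) (16,137/9) (11,18) (9,166/9)]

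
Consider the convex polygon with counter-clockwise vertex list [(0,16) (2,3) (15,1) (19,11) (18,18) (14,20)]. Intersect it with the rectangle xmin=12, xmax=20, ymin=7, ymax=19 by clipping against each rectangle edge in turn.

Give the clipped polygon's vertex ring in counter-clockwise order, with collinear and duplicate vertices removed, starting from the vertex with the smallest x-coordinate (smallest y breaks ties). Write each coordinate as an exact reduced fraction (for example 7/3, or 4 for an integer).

Clipped polygon: [(12,7) (87/5,7) (19,11) (18,18) (16,19) (12,19)]

1. After x ≥ 12: [(12,136/7) (12,19/13) (15,1) (19,11) (18,18) (14,20)]
2. After x ≤ 20: [(12,136/7) (12,19/13) (15,1) (19,11) (18,18) (14,20)]
3. After y ≥ 7: [(12,136/7) (12,7) (87/5,7) (19,11) (18,18) (14,20)]
4. After y ≤ 19: [(12,19) (12,7) (87/5,7) (19,11) (18,18) (16,19)]
5. Canonical ring: [(12,7) (87/5,7) (19,11) (18,18) (16,19) (12,19)]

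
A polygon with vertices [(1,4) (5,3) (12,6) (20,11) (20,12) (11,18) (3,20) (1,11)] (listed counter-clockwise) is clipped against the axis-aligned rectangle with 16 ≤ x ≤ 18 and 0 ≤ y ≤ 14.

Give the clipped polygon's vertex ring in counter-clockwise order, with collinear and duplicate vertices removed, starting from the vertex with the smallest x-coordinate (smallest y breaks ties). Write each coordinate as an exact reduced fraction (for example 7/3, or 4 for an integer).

1. After x ≥ 16: [(16,17/2) (20,11) (20,12) (16,44/3)]
2. After x ≤ 18: [(16,17/2) (18,39/4) (18,40/3) (16,44/3)]
3. After y ≥ 0: [(16,17/2) (18,39/4) (18,40/3) (16,44/3)]
4. After y ≤ 14: [(16,14) (16,17/2) (18,39/4) (18,40/3) (17,14)]
5. Canonical ring: [(16,17/2) (18,39/4) (18,40/3) (17,14) (16,14)]

Clipped polygon: [(16,17/2) (18,39/4) (18,40/3) (17,14) (16,14)]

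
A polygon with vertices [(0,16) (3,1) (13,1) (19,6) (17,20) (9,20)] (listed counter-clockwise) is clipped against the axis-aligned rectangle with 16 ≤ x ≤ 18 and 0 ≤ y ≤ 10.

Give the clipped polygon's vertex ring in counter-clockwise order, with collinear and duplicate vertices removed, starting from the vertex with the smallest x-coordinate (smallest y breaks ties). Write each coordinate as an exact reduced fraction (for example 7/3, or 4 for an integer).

Clipped polygon: [(16,7/2) (18,31/6) (18,10) (16,10)]

1. After x ≥ 16: [(16,7/2) (19,6) (17,20) (16,20)]
2. After x ≤ 18: [(16,7/2) (18,31/6) (18,13) (17,20) (16,20)]
3. After y ≥ 0: [(16,7/2) (18,31/6) (18,13) (17,20) (16,20)]
4. After y ≤ 10: [(16,10) (16,7/2) (18,31/6) (18,10)]
5. Canonical ring: [(16,7/2) (18,31/6) (18,10) (16,10)]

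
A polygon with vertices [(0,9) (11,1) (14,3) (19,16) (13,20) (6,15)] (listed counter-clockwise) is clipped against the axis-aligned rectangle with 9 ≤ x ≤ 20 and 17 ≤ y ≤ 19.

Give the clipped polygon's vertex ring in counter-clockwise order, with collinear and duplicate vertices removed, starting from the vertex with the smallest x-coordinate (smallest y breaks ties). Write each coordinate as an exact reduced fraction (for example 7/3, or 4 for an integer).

Clipped polygon: [(9,17) (35/2,17) (29/2,19) (58/5,19) (9,120/7)]

1. After x ≥ 9: [(9,27/11) (11,1) (14,3) (19,16) (13,20) (9,120/7)]
2. After x ≤ 20: [(9,27/11) (11,1) (14,3) (19,16) (13,20) (9,120/7)]
3. After y ≥ 17: [(9,17) (35/2,17) (13,20) (9,120/7)]
4. After y ≤ 19: [(9,17) (35/2,17) (29/2,19) (58/5,19) (9,120/7)]
5. Canonical ring: [(9,17) (35/2,17) (29/2,19) (58/5,19) (9,120/7)]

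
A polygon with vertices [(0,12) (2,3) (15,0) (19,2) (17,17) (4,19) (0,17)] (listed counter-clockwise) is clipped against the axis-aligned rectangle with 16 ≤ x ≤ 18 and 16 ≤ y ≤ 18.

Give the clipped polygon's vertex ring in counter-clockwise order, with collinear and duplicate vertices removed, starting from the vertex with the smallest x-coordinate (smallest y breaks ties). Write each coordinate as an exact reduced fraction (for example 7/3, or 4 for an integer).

1. After x ≥ 16: [(16,1/2) (19,2) (17,17) (16,223/13)]
2. After x ≤ 18: [(16,1/2) (18,3/2) (18,19/2) (17,17) (16,223/13)]
3. After y ≥ 16: [(16,16) (257/15,16) (17,17) (16,223/13)]
4. After y ≤ 18: [(16,16) (257/15,16) (17,17) (16,223/13)]
5. Canonical ring: [(16,16) (257/15,16) (17,17) (16,223/13)]

Clipped polygon: [(16,16) (257/15,16) (17,17) (16,223/13)]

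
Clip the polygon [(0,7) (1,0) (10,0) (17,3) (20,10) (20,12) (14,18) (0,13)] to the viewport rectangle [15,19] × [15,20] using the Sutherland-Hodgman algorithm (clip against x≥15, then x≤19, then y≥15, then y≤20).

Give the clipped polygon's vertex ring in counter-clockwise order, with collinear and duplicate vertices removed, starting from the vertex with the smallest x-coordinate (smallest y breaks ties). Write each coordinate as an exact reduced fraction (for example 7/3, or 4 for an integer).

1. After x ≥ 15: [(15,15/7) (17,3) (20,10) (20,12) (15,17)]
2. After x ≤ 19: [(15,15/7) (17,3) (19,23/3) (19,13) (15,17)]
3. After y ≥ 15: [(15,15) (17,15) (15,17)]
4. After y ≤ 20: [(15,15) (17,15) (15,17)]
5. Canonical ring: [(15,15) (17,15) (15,17)]

Clipped polygon: [(15,15) (17,15) (15,17)]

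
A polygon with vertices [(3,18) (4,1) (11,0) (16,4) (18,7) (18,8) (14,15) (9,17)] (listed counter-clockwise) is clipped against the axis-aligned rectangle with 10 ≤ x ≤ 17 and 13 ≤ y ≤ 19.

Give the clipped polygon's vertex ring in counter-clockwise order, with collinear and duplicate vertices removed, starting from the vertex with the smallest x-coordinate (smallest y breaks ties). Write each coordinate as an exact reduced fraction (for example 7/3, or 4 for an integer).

Clipped polygon: [(10,13) (106/7,13) (14,15) (10,83/5)]

1. After x ≥ 10: [(10,1/7) (11,0) (16,4) (18,7) (18,8) (14,15) (10,83/5)]
2. After x ≤ 17: [(10,1/7) (11,0) (16,4) (17,11/2) (17,39/4) (14,15) (10,83/5)]
3. After y ≥ 13: [(10,13) (106/7,13) (14,15) (10,83/5)]
4. After y ≤ 19: [(10,13) (106/7,13) (14,15) (10,83/5)]
5. Canonical ring: [(10,13) (106/7,13) (14,15) (10,83/5)]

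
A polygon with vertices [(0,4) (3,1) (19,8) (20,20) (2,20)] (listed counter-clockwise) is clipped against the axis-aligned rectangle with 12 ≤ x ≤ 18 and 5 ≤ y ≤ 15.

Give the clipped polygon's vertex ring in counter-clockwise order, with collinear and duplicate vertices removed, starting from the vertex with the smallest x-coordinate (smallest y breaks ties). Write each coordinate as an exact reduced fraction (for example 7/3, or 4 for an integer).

1. After x ≥ 12: [(12,79/16) (19,8) (20,20) (12,20)]
2. After x ≤ 18: [(12,79/16) (18,121/16) (18,20) (12,20)]
3. After y ≥ 5: [(12,5) (85/7,5) (18,121/16) (18,20) (12,20)]
4. After y ≤ 15: [(12,15) (12,5) (85/7,5) (18,121/16) (18,15)]
5. Canonical ring: [(12,5) (85/7,5) (18,121/16) (18,15) (12,15)]

Clipped polygon: [(12,5) (85/7,5) (18,121/16) (18,15) (12,15)]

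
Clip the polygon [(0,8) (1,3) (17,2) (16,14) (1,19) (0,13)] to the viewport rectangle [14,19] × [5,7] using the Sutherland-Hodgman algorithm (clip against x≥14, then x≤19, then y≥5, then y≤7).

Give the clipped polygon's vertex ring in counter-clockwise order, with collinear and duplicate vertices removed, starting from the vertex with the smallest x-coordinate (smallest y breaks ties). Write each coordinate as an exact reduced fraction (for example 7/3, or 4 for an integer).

1. After x ≥ 14: [(14,35/16) (17,2) (16,14) (14,44/3)]
2. After x ≤ 19: [(14,35/16) (17,2) (16,14) (14,44/3)]
3. After y ≥ 5: [(14,5) (67/4,5) (16,14) (14,44/3)]
4. After y ≤ 7: [(14,7) (14,5) (67/4,5) (199/12,7)]
5. Canonical ring: [(14,5) (67/4,5) (199/12,7) (14,7)]

Clipped polygon: [(14,5) (67/4,5) (199/12,7) (14,7)]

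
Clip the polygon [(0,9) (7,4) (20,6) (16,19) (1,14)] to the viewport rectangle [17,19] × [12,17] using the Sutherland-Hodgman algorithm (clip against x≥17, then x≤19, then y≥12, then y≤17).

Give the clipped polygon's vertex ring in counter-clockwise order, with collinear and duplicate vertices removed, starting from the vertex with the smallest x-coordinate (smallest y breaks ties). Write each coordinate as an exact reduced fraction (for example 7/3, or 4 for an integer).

Clipped polygon: [(17,12) (236/13,12) (17,63/4)]

1. After x ≥ 17: [(17,72/13) (20,6) (17,63/4)]
2. After x ≤ 19: [(17,72/13) (19,76/13) (19,37/4) (17,63/4)]
3. After y ≥ 12: [(17,12) (236/13,12) (17,63/4)]
4. After y ≤ 17: [(17,12) (236/13,12) (17,63/4)]
5. Canonical ring: [(17,12) (236/13,12) (17,63/4)]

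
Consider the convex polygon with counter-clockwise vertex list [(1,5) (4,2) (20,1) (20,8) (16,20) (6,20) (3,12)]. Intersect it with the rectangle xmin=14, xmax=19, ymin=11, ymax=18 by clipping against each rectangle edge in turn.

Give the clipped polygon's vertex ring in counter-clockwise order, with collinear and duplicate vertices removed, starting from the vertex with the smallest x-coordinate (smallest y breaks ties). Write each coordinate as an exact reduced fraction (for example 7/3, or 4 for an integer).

1. After x ≥ 14: [(14,11/8) (20,1) (20,8) (16,20) (14,20)]
2. After x ≤ 19: [(14,11/8) (19,17/16) (19,11) (16,20) (14,20)]
3. After y ≥ 11: [(14,11) (19,11) (19,11) (16,20) (14,20)]
4. After y ≤ 18: [(14,18) (14,11) (19,11) (19,11) (50/3,18)]
5. Canonical ring: [(14,11) (19,11) (50/3,18) (14,18)]

Clipped polygon: [(14,11) (19,11) (50/3,18) (14,18)]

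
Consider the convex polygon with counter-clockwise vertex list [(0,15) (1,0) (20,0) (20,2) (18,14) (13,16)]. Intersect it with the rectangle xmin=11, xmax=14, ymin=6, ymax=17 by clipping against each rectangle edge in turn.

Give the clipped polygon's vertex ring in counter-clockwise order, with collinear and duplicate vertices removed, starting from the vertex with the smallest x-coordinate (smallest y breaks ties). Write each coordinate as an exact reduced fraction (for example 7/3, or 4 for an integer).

1. After x ≥ 11: [(11,206/13) (11,0) (20,0) (20,2) (18,14) (13,16)]
2. After x ≤ 14: [(11,206/13) (11,0) (14,0) (14,78/5) (13,16)]
3. After y ≥ 6: [(11,206/13) (11,6) (14,6) (14,78/5) (13,16)]
4. After y ≤ 17: [(11,206/13) (11,6) (14,6) (14,78/5) (13,16)]
5. Canonical ring: [(11,6) (14,6) (14,78/5) (13,16) (11,206/13)]

Clipped polygon: [(11,6) (14,6) (14,78/5) (13,16) (11,206/13)]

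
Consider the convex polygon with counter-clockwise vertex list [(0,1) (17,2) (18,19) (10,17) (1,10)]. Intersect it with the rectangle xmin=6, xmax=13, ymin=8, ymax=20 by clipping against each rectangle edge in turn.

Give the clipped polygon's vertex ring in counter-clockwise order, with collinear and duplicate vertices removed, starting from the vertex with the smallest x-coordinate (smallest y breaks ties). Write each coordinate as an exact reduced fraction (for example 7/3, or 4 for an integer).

1. After x ≥ 6: [(6,23/17) (17,2) (18,19) (10,17) (6,125/9)]
2. After x ≤ 13: [(6,23/17) (13,30/17) (13,71/4) (10,17) (6,125/9)]
3. After y ≥ 8: [(6,8) (13,8) (13,71/4) (10,17) (6,125/9)]
4. After y ≤ 20: [(6,8) (13,8) (13,71/4) (10,17) (6,125/9)]
5. Canonical ring: [(6,8) (13,8) (13,71/4) (10,17) (6,125/9)]

Clipped polygon: [(6,8) (13,8) (13,71/4) (10,17) (6,125/9)]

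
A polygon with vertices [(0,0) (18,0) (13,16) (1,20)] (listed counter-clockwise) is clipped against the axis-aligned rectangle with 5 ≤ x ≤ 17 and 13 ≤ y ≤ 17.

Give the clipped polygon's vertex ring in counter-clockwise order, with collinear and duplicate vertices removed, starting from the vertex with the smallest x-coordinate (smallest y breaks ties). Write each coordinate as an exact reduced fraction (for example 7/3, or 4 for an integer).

1. After x ≥ 5: [(5,0) (18,0) (13,16) (5,56/3)]
2. After x ≤ 17: [(5,0) (17,0) (17,16/5) (13,16) (5,56/3)]
3. After y ≥ 13: [(5,13) (223/16,13) (13,16) (5,56/3)]
4. After y ≤ 17: [(5,17) (5,13) (223/16,13) (13,16) (10,17)]
5. Canonical ring: [(5,13) (223/16,13) (13,16) (10,17) (5,17)]

Clipped polygon: [(5,13) (223/16,13) (13,16) (10,17) (5,17)]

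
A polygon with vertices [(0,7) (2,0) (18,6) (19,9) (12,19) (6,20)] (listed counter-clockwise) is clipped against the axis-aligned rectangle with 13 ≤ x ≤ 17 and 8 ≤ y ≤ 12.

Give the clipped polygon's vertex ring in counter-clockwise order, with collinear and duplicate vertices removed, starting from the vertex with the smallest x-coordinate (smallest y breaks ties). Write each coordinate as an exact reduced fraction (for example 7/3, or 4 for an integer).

Clipped polygon: [(13,8) (17,8) (17,83/7) (169/10,12) (13,12)]

1. After x ≥ 13: [(13,33/8) (18,6) (19,9) (13,123/7)]
2. After x ≤ 17: [(13,33/8) (17,45/8) (17,83/7) (13,123/7)]
3. After y ≥ 8: [(13,8) (17,8) (17,83/7) (13,123/7)]
4. After y ≤ 12: [(13,12) (13,8) (17,8) (17,83/7) (169/10,12)]
5. Canonical ring: [(13,8) (17,8) (17,83/7) (169/10,12) (13,12)]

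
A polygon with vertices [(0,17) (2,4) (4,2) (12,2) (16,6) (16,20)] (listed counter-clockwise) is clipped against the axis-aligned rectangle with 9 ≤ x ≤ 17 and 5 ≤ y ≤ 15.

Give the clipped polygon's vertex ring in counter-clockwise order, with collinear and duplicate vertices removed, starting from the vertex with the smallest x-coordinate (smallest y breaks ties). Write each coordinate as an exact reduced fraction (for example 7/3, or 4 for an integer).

1. After x ≥ 9: [(9,299/16) (9,2) (12,2) (16,6) (16,20)]
2. After x ≤ 17: [(9,299/16) (9,2) (12,2) (16,6) (16,20)]
3. After y ≥ 5: [(9,299/16) (9,5) (15,5) (16,6) (16,20)]
4. After y ≤ 15: [(9,15) (9,5) (15,5) (16,6) (16,15)]
5. Canonical ring: [(9,5) (15,5) (16,6) (16,15) (9,15)]

Clipped polygon: [(9,5) (15,5) (16,6) (16,15) (9,15)]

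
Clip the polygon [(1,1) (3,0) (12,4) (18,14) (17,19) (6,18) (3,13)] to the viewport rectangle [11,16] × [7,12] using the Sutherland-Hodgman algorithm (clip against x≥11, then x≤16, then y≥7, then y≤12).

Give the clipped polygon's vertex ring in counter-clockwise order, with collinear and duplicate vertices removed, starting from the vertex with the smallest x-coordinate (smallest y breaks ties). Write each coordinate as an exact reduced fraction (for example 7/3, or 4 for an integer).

Clipped polygon: [(11,7) (69/5,7) (16,32/3) (16,12) (11,12)]

1. After x ≥ 11: [(11,32/9) (12,4) (18,14) (17,19) (11,203/11)]
2. After x ≤ 16: [(11,32/9) (12,4) (16,32/3) (16,208/11) (11,203/11)]
3. After y ≥ 7: [(11,7) (69/5,7) (16,32/3) (16,208/11) (11,203/11)]
4. After y ≤ 12: [(11,12) (11,7) (69/5,7) (16,32/3) (16,12)]
5. Canonical ring: [(11,7) (69/5,7) (16,32/3) (16,12) (11,12)]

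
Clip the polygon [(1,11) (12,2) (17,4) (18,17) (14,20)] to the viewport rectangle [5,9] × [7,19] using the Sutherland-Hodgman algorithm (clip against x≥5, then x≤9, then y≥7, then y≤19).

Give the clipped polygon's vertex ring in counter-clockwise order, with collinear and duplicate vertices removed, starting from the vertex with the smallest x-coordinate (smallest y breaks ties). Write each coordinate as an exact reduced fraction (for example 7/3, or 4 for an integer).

1. After x ≥ 5: [(5,179/13) (5,85/11) (12,2) (17,4) (18,17) (14,20)]
2. After x ≤ 9: [(9,215/13) (5,179/13) (5,85/11) (9,49/11)]
3. After y ≥ 7: [(9,7) (9,215/13) (5,179/13) (5,85/11) (53/9,7)]
4. After y ≤ 19: [(9,7) (9,215/13) (5,179/13) (5,85/11) (53/9,7)]
5. Canonical ring: [(5,85/11) (53/9,7) (9,7) (9,215/13) (5,179/13)]

Clipped polygon: [(5,85/11) (53/9,7) (9,7) (9,215/13) (5,179/13)]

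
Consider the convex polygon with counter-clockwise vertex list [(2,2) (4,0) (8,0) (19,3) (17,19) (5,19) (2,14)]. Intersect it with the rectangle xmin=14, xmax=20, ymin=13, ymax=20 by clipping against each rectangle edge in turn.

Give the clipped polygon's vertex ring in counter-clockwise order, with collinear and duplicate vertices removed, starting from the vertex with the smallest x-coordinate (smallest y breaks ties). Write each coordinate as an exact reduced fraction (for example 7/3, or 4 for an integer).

Clipped polygon: [(14,13) (71/4,13) (17,19) (14,19)]

1. After x ≥ 14: [(14,18/11) (19,3) (17,19) (14,19)]
2. After x ≤ 20: [(14,18/11) (19,3) (17,19) (14,19)]
3. After y ≥ 13: [(14,13) (71/4,13) (17,19) (14,19)]
4. After y ≤ 20: [(14,13) (71/4,13) (17,19) (14,19)]
5. Canonical ring: [(14,13) (71/4,13) (17,19) (14,19)]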